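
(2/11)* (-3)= -6/11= -0.55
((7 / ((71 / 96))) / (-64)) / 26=-21 / 3692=-0.01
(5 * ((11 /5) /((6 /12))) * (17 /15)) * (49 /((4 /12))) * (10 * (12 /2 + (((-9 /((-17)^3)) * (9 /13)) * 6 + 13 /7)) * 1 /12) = 270747169 /11271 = 24021.57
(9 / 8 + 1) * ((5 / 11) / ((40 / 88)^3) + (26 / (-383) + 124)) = 20960881 / 76600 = 273.64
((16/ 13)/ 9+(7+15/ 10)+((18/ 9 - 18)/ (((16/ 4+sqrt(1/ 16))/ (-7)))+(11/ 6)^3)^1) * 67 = 2757.17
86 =86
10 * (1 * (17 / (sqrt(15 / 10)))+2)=20+170 * sqrt(6) / 3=158.80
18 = 18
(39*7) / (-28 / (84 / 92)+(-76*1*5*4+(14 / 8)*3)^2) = 0.00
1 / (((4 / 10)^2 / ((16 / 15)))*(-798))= -10 / 1197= -0.01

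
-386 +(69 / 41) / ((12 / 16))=-15734 / 41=-383.76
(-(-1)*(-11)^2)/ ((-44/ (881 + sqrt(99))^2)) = -2134715-29073*sqrt(11)/ 2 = -2182927.12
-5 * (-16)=80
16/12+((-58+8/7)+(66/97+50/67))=-54.10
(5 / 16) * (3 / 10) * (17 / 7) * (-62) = -1581 / 112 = -14.12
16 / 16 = 1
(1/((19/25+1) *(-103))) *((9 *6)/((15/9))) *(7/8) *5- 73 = -1337519/18128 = -73.78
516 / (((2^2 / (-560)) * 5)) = -14448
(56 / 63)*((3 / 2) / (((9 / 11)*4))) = 11 / 27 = 0.41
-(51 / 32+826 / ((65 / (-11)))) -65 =152237 / 2080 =73.19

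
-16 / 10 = -8 / 5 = -1.60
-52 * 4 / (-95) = 208 / 95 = 2.19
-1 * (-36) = 36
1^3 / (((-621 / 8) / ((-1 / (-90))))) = -4 / 27945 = -0.00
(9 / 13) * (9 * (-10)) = -810 / 13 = -62.31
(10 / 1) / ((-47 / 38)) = -380 / 47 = -8.09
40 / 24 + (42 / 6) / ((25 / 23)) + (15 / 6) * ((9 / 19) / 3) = 24229 / 2850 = 8.50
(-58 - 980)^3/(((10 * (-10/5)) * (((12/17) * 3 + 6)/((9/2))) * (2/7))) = 49908014163/460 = 108495682.96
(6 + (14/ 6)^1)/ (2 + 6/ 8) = 100/ 33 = 3.03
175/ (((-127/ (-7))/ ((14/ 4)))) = 8575/ 254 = 33.76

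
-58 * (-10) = 580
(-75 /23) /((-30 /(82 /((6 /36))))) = 1230 /23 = 53.48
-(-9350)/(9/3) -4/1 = 9338/3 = 3112.67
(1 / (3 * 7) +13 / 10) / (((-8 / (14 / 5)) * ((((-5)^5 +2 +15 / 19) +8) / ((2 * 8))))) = 5377 / 2218875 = 0.00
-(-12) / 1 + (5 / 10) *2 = 13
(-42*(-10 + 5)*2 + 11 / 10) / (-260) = -4211 / 2600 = -1.62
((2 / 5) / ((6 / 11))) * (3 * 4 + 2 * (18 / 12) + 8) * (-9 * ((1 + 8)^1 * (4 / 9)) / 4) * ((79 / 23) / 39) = -869 / 65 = -13.37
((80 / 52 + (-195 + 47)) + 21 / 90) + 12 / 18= -145.56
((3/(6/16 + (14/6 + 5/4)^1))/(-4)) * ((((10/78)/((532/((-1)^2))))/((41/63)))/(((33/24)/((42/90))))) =-252/10582715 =-0.00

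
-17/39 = -0.44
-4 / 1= -4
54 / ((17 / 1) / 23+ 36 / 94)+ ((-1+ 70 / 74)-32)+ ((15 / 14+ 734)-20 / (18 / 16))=4147173619 / 5655006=733.36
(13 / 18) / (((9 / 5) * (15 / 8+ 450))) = 52 / 58563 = 0.00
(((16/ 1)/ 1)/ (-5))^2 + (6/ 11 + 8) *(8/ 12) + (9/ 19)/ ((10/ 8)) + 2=287102/ 15675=18.32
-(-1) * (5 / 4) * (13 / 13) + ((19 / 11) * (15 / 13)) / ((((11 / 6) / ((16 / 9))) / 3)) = 44345 / 6292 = 7.05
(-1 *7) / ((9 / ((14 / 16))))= -49 / 72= -0.68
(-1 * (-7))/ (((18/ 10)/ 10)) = 350/ 9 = 38.89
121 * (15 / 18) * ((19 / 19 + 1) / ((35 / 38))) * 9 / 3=4598 / 7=656.86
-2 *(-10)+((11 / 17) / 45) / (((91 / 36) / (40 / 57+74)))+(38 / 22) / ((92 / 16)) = 2311836776 / 111546435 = 20.73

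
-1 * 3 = -3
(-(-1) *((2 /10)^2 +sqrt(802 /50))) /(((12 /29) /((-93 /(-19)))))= 899 /1900 +899 *sqrt(401) /380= 47.85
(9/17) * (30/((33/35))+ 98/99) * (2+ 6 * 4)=84448/187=451.59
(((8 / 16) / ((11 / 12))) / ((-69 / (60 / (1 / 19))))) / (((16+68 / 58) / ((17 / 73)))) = -187340 / 1532927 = -0.12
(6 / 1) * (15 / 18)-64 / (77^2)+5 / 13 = 5.37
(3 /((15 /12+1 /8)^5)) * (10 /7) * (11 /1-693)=-594.69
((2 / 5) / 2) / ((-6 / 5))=-1 / 6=-0.17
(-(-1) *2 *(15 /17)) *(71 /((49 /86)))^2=1118497080 /40817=27402.73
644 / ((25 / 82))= 52808 / 25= 2112.32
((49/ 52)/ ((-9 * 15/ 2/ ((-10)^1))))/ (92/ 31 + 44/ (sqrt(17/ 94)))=-84847/ 2190525012 + 73997 * sqrt(1598)/ 2190525012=0.00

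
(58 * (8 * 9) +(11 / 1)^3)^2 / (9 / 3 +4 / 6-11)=-90981147 / 22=-4135506.68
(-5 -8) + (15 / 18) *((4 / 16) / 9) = -2803 / 216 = -12.98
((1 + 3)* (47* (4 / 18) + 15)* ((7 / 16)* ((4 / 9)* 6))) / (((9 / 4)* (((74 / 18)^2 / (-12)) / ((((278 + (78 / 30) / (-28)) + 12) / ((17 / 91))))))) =-6766339944 / 116365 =-58147.55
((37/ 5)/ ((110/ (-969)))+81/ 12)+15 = -47781/ 1100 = -43.44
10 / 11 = 0.91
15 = 15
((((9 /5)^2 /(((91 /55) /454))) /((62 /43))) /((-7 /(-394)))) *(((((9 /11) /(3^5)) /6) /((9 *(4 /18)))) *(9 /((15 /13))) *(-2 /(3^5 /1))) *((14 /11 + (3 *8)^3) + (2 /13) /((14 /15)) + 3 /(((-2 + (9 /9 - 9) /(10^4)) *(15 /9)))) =-66551666089704421 /7700706488475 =-8642.28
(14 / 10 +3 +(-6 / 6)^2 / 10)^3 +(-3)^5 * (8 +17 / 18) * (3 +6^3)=-3807243 / 8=-475905.38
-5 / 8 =-0.62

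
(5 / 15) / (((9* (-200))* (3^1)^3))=-1 / 145800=-0.00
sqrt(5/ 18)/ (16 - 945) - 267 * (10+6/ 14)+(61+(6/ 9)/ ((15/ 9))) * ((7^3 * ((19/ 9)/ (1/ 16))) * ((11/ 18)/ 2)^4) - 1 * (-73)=115387686553/ 33067440 - sqrt(10)/ 5574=3489.46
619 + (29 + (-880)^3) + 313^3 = -650807055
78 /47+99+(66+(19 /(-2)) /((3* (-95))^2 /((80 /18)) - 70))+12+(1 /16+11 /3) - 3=58942505689 /328575120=179.39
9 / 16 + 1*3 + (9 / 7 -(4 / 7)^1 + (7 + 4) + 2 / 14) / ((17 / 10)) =20063 / 1904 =10.54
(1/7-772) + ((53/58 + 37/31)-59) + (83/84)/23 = -1439354393/1736868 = -828.71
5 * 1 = 5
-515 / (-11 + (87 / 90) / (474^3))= 1645369750800 / 35143819891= 46.82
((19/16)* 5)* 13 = 1235/16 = 77.19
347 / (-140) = -347 / 140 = -2.48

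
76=76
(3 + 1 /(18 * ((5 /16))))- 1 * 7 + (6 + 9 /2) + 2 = 781 /90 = 8.68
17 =17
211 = 211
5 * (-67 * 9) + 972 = -2043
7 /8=0.88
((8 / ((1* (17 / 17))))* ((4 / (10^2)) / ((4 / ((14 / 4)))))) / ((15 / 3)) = 7 / 125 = 0.06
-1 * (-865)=865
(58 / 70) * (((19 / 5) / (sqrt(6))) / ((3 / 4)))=1102 * sqrt(6) / 1575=1.71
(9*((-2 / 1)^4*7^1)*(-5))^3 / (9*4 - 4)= -4000752000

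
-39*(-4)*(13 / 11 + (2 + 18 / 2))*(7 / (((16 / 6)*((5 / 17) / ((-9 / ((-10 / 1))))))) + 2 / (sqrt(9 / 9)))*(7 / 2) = 73401783 / 1100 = 66728.89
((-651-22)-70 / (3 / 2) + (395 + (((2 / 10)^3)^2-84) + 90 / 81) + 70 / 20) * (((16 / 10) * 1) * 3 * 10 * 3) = -909124856 / 15625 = -58183.99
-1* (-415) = 415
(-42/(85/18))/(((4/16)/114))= -4055.72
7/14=1/2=0.50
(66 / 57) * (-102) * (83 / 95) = -186252 / 1805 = -103.19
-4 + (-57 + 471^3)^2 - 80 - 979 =10917544453597853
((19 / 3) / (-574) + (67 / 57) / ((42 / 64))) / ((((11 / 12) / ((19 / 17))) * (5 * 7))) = 69890 / 1127049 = 0.06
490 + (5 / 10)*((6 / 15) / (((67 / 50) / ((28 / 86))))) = 1411830 / 2881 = 490.05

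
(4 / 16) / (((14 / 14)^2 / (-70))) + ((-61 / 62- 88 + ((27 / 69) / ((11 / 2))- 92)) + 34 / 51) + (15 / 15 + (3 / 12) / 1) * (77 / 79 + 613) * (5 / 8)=2096133803 / 7435164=281.92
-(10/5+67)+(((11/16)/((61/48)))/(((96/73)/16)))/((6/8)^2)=-31457/549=-57.30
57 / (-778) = -57 / 778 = -0.07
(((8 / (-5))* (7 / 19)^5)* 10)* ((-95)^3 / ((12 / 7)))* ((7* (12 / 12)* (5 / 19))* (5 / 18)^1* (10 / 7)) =39704.86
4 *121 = 484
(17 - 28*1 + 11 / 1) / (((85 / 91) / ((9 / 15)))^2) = 0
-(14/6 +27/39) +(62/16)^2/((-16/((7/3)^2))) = -974653/119808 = -8.14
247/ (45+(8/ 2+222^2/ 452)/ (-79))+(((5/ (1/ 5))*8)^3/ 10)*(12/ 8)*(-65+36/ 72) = -30104108595031/ 388942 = -77399994.33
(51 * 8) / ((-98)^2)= 102 / 2401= 0.04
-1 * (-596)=596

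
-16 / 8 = -2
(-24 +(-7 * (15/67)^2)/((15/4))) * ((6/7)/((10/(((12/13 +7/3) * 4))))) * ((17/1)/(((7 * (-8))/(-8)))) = -934035216/14297465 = -65.33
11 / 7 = 1.57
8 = 8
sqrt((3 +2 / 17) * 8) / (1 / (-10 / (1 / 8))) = -160 * sqrt(1802) / 17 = -399.53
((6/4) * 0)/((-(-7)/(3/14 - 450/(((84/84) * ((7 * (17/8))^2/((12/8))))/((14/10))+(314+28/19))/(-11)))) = 0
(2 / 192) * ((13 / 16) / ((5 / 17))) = 221 / 7680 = 0.03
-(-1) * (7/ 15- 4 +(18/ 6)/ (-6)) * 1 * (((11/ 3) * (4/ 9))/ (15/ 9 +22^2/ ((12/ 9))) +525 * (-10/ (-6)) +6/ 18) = -260711924/ 73845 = -3530.53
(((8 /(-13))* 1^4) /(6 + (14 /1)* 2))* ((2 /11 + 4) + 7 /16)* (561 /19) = -2.47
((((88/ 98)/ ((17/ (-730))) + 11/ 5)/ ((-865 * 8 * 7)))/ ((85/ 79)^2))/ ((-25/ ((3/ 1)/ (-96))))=945118317/ 1166130028000000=0.00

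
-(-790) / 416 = 395 / 208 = 1.90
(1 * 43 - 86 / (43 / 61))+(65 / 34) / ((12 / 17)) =-1831 / 24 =-76.29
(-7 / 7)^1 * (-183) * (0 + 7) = 1281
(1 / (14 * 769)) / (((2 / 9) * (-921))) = -3 / 6610324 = -0.00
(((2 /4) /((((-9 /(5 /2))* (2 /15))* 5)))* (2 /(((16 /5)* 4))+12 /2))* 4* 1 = -5.13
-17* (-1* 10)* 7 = 1190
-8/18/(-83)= 4/747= 0.01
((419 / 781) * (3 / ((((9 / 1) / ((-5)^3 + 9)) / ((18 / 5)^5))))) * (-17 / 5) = 520429857408 / 12203125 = 42647.26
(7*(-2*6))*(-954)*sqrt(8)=160272*sqrt(2)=226658.84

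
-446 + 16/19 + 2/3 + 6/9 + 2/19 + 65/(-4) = -104873/228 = -459.97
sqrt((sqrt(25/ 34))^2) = 5 *sqrt(34)/ 34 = 0.86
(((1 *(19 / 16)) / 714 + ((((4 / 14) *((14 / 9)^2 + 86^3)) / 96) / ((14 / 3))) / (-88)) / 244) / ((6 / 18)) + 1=3644529907 / 3863414016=0.94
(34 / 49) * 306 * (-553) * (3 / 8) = -616437 / 14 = -44031.21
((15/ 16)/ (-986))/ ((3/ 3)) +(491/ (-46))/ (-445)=3719483/ 161467360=0.02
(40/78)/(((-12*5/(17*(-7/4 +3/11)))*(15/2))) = 17/594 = 0.03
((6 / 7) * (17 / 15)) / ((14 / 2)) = 34 / 245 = 0.14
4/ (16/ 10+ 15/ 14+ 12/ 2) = 280/ 607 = 0.46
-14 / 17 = -0.82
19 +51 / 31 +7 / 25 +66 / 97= 1624199 / 75175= 21.61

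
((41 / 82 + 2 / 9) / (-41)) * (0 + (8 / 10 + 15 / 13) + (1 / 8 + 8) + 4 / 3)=-17803 / 88560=-0.20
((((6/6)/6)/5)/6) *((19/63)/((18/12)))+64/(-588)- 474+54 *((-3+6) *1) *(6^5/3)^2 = 129594679921753/119070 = 1088390693.89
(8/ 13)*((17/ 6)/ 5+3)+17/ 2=4171/ 390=10.69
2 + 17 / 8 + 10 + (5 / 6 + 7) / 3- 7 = 701 / 72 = 9.74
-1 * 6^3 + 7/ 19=-4097/ 19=-215.63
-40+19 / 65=-2581 / 65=-39.71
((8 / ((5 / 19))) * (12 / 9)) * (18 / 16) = 228 / 5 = 45.60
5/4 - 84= -331/4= -82.75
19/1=19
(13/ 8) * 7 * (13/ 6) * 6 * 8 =1183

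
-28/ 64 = -7/ 16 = -0.44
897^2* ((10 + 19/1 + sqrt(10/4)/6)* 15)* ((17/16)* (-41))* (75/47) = -18296506931625/752 - 210304677375* sqrt(10)/3008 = -24551552363.56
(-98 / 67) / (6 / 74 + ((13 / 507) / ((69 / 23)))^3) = -2903724369 / 160963346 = -18.04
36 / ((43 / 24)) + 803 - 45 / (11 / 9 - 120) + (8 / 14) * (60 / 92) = 823.84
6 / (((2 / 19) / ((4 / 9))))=76 / 3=25.33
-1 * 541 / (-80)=541 / 80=6.76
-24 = -24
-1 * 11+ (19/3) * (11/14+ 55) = 14377/42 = 342.31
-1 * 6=-6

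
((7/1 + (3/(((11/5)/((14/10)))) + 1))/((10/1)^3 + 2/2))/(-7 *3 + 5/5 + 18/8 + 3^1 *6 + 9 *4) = 436/1596595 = 0.00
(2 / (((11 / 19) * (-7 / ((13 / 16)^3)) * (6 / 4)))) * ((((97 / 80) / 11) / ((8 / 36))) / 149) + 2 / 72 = 5059949963 / 186093895680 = 0.03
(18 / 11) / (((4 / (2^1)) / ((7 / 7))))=9 / 11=0.82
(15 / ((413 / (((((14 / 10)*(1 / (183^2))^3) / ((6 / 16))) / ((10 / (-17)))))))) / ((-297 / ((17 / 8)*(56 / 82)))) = 4046 / 134917678695610519335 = 0.00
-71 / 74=-0.96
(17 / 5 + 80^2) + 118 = 32607 / 5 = 6521.40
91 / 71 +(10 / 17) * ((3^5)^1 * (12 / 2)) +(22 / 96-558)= 17447885 / 57936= 301.16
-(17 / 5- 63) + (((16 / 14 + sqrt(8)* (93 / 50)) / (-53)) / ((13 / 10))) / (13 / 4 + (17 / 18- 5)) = 6696* sqrt(2) / 99905 + 41694766 / 699335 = 59.72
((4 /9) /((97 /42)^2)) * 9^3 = 571536 /9409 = 60.74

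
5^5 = 3125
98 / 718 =49 / 359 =0.14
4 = 4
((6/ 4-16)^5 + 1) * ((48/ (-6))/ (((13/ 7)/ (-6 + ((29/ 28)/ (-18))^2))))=-1157172649105/ 69888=-16557529.89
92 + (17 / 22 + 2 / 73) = 149037 / 1606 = 92.80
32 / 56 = 4 / 7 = 0.57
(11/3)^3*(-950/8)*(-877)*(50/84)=13861533125/4536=3055893.55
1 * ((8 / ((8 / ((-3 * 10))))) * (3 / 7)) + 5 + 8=1 / 7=0.14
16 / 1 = 16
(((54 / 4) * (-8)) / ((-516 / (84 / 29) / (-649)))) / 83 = -490644 / 103501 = -4.74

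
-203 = -203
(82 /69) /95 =82 /6555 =0.01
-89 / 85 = -1.05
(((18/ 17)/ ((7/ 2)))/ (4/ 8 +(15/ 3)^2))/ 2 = 12/ 2023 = 0.01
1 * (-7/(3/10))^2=4900/9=544.44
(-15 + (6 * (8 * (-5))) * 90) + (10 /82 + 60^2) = -738610 /41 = -18014.88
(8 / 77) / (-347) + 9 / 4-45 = -4568981 / 106876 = -42.75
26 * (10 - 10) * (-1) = 0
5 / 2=2.50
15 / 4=3.75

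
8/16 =1/2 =0.50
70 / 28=2.50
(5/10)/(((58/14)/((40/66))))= 70/957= 0.07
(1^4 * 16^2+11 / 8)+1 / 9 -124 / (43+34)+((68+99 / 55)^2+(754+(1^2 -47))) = 808857919 / 138600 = 5835.92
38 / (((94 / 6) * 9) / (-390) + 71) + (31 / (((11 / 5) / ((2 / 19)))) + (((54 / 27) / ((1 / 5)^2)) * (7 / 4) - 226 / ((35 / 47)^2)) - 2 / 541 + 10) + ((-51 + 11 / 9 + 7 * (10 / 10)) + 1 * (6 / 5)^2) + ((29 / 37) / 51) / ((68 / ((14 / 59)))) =-168204637199253579938 / 481467584657959515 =-349.36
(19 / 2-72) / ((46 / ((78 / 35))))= -975 / 322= -3.03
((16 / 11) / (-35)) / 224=-1 / 5390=-0.00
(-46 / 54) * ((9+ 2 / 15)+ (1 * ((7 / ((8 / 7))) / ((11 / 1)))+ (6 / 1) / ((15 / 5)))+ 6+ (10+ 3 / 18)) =-281911 / 11880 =-23.73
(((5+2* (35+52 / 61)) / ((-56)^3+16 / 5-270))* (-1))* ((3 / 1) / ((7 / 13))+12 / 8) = 772035 / 250339852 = 0.00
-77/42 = -11/6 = -1.83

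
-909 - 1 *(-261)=-648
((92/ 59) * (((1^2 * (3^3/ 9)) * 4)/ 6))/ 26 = 92/ 767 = 0.12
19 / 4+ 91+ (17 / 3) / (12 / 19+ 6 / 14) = 171053 / 1692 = 101.10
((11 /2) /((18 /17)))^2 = 34969 /1296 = 26.98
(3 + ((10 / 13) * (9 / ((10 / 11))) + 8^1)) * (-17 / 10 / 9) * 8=-28.13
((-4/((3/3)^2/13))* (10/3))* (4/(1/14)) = -29120/3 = -9706.67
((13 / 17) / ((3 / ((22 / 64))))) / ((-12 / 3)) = -143 / 6528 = -0.02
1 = 1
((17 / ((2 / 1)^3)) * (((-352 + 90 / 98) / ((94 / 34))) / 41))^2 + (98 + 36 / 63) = 80962821522409 / 570604987456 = 141.89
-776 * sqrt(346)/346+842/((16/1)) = 421/8- 388 * sqrt(346)/173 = 10.91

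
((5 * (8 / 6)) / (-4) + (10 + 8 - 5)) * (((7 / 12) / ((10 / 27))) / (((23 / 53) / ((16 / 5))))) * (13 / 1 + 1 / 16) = 3954489 / 2300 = 1719.34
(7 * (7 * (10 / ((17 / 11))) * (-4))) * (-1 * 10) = 215600 / 17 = 12682.35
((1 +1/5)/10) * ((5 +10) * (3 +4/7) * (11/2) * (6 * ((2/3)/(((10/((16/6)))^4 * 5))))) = 5632/39375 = 0.14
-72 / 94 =-36 / 47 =-0.77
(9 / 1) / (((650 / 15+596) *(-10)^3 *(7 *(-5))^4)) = -27 / 2878198750000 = -0.00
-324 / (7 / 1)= -324 / 7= -46.29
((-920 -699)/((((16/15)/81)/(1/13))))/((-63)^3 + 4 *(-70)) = 1967085/52068016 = 0.04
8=8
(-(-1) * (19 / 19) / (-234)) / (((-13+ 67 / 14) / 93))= 0.05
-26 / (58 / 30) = -13.45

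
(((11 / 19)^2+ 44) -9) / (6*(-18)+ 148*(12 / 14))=7441 / 3971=1.87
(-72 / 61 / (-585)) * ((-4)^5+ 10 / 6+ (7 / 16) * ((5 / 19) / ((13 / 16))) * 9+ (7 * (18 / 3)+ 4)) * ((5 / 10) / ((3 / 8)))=-23120576 / 8814195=-2.62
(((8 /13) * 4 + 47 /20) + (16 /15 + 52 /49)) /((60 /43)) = 4.97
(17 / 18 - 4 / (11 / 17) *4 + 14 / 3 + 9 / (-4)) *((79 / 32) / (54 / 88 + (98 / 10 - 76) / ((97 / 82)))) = 0.95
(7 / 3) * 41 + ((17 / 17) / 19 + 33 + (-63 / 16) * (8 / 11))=125.86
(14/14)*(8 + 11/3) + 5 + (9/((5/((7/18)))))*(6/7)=259/15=17.27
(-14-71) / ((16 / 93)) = -7905 / 16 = -494.06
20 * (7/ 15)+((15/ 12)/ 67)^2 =2011147/ 215472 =9.33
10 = 10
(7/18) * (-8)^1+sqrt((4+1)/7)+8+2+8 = sqrt(35)/7+134/9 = 15.73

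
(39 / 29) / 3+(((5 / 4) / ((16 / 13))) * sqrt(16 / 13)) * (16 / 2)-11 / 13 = -150 / 377+5 * sqrt(13) / 2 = 8.62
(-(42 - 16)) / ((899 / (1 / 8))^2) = -13 / 25862432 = -0.00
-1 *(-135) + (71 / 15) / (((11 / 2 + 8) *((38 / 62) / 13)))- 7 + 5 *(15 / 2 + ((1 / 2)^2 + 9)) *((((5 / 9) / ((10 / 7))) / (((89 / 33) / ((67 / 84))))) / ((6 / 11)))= 6710307281 / 43830720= 153.10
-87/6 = -29/2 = -14.50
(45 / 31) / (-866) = -45 / 26846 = -0.00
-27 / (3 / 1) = -9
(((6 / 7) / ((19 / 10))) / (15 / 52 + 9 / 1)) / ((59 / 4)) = 4160 / 1263367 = 0.00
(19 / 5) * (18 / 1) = 342 / 5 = 68.40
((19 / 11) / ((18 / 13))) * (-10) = -1235 / 99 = -12.47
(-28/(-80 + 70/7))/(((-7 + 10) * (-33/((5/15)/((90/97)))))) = -97/66825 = -0.00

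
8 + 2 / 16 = 65 / 8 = 8.12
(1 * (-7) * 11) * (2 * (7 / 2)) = -539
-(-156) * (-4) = -624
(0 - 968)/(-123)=968/123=7.87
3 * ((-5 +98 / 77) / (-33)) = 41 / 121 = 0.34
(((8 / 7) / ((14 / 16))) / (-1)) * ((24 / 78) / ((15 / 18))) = -1536 / 3185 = -0.48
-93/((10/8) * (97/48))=-17856/485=-36.82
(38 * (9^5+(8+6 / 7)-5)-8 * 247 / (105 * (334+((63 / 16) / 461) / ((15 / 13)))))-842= 2243166.52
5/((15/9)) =3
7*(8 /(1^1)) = 56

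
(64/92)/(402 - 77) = 0.00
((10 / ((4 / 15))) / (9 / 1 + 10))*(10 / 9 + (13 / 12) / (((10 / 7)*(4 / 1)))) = 2.57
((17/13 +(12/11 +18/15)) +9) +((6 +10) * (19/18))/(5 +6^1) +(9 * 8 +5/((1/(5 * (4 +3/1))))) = 1680397/6435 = 261.13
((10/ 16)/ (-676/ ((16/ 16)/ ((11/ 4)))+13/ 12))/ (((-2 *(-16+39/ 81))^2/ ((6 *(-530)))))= 1738665/ 1565652998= 0.00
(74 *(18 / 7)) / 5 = 1332 / 35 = 38.06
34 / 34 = 1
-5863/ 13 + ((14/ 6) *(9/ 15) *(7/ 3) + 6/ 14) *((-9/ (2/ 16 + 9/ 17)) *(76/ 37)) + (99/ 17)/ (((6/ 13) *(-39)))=-2177645511/ 3918670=-555.71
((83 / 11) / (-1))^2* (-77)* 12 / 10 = -289338 / 55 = -5260.69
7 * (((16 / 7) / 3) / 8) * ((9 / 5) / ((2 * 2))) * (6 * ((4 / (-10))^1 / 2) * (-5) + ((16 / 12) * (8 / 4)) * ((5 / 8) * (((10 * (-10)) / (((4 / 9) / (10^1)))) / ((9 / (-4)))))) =2509 / 5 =501.80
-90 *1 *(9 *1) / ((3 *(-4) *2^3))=135 / 16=8.44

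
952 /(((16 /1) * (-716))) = -119 /1432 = -0.08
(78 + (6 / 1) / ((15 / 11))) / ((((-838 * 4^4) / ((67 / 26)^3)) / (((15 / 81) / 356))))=-30978589 / 9060617539584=-0.00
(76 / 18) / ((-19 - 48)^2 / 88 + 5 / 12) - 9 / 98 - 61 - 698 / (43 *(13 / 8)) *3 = -203000510591 / 2231325642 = -90.98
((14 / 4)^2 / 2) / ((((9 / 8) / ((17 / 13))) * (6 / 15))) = 4165 / 234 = 17.80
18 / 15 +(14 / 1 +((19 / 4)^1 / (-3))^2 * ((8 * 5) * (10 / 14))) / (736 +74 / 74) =611117 / 464310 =1.32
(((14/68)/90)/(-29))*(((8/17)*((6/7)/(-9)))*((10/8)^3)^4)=48828125/949116469248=0.00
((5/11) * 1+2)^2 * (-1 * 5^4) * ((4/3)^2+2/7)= -6581250/847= -7770.07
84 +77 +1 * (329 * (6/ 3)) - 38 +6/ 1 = 787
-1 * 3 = -3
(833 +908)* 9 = 15669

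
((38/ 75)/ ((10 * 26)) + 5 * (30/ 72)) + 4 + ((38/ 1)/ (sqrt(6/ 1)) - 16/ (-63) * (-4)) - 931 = -379168577/ 409500 + 19 * sqrt(6)/ 3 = -910.42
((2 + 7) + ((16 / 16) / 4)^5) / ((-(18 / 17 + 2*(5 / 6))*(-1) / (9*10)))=297.23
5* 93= 465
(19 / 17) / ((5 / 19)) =361 / 85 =4.25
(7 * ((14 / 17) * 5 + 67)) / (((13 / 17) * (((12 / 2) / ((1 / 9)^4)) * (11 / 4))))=434 / 72171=0.01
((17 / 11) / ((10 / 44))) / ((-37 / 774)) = -26316 / 185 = -142.25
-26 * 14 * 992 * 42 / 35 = -2166528 / 5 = -433305.60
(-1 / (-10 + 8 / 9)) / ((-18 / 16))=-4 / 41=-0.10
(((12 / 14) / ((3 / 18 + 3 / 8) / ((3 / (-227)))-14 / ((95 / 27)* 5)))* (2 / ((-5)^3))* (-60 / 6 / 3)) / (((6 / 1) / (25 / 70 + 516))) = -6592848 / 70018109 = -0.09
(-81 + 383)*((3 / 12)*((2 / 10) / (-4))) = -151 / 40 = -3.78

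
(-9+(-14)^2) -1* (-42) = 229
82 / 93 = 0.88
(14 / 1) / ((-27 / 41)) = -574 / 27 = -21.26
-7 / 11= -0.64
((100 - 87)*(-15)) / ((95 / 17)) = -663 / 19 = -34.89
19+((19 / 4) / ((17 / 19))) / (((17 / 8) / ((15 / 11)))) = 71231 / 3179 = 22.41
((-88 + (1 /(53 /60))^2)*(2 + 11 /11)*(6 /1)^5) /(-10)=202296.70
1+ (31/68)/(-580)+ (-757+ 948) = 7572449/39440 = 192.00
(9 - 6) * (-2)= -6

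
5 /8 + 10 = 85 /8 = 10.62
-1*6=-6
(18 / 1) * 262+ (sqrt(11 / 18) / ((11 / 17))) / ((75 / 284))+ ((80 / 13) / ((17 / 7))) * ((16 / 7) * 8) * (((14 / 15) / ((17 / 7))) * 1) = 2414 * sqrt(22) / 2475+ 53354740 / 11271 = 4738.38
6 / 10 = 3 / 5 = 0.60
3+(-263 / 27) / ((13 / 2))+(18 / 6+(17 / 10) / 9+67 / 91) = 133331 / 24570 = 5.43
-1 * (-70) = 70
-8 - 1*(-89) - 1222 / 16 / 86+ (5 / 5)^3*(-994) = -628755 / 688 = -913.89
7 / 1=7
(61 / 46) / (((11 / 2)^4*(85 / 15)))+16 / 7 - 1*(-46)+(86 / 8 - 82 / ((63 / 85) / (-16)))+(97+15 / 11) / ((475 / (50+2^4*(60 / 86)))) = 1550596373482817 / 841864234860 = 1841.86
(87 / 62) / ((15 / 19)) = 551 / 310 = 1.78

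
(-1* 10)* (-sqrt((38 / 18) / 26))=5* sqrt(494) / 39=2.85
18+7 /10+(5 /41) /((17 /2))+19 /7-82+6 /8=-59.82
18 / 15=1.20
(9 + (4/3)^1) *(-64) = -661.33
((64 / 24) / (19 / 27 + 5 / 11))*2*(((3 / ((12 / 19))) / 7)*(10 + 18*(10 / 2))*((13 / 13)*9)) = 846450 / 301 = 2812.13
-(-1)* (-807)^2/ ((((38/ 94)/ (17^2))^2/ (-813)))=-97685255424962493/ 361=-270596275415408.57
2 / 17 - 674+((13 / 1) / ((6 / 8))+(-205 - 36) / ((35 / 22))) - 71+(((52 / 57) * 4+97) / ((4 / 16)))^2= 311634058489 / 1933155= 161204.90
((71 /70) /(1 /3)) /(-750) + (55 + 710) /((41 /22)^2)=6479430649 /29417500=220.26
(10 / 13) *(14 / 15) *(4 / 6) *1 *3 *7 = 392 / 39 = 10.05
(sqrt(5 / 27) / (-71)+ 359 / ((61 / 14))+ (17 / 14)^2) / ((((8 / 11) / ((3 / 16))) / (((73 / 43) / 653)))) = 2415564525 / 42971203072-803*sqrt(15) / 765545856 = 0.06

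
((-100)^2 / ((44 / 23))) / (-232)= -14375 / 638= -22.53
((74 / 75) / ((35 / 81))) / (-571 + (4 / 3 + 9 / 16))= -95904 / 23902375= -0.00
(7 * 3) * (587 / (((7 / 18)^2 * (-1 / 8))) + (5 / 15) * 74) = -4560886 / 7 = -651555.14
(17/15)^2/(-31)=-289/6975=-0.04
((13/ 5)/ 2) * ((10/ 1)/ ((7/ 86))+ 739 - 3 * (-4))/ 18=26507/ 420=63.11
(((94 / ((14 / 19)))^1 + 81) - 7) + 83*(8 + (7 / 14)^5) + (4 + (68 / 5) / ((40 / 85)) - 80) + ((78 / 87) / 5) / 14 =821.08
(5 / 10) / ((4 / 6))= 3 / 4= 0.75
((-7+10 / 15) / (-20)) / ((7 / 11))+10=4409 / 420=10.50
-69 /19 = -3.63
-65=-65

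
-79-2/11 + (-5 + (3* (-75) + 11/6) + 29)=-18371/66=-278.35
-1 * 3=-3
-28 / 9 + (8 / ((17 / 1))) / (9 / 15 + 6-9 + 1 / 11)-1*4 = -142136 / 19431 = -7.31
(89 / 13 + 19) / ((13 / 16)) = 5376 / 169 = 31.81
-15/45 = -1/3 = -0.33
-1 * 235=-235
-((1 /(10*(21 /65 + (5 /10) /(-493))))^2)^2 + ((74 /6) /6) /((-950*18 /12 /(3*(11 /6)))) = -160430644536202296827 /9311942819204947059300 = -0.02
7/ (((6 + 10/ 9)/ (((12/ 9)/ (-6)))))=-7/ 32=-0.22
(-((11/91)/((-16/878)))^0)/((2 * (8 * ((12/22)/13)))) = -143/96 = -1.49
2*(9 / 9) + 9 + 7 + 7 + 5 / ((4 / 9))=145 / 4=36.25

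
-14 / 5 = -2.80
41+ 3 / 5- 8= 168 / 5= 33.60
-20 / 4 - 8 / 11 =-63 / 11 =-5.73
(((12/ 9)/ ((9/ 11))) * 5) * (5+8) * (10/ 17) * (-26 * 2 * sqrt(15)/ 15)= -297440 * sqrt(15)/ 1377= -836.59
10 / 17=0.59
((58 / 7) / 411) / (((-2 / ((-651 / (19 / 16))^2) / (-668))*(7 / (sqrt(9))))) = 42892397568 / 49457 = 867266.47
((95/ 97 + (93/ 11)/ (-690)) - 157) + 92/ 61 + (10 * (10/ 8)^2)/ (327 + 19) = -3200582897343/ 20718493840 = -154.48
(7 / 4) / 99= 7 / 396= 0.02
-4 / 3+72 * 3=644 / 3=214.67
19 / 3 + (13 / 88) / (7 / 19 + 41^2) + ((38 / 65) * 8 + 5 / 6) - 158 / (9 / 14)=-384723361177 / 1644580080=-233.93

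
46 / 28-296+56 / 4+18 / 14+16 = -3683 / 14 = -263.07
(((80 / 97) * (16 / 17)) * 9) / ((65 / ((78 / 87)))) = 4608 / 47821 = 0.10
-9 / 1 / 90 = -1 / 10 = -0.10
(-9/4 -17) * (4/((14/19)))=-209/2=-104.50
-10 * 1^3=-10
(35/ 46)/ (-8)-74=-27267/ 368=-74.10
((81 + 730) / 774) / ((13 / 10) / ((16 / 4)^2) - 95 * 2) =-64880 / 11759769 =-0.01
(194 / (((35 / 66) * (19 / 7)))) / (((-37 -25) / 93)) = -19206 / 95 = -202.17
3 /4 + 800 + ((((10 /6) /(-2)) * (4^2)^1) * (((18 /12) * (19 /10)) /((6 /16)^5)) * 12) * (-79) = 1574172019 /324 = 4858555.61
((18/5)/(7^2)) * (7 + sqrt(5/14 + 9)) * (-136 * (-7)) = 1224 * sqrt(1834)/245 + 2448/5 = 703.55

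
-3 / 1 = -3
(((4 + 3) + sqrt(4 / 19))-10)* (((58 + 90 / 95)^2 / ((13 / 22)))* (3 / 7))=-35481600 / 4693 + 23654400* sqrt(19) / 89167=-6404.20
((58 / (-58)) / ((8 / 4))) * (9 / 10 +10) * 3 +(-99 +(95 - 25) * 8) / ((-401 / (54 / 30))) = -147723 / 8020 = -18.42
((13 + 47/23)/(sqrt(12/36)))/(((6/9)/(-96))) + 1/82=-3752.06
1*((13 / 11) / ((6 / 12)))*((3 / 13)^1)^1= 6 / 11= 0.55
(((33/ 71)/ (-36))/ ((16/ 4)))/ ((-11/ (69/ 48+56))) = 919/ 54528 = 0.02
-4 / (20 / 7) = -7 / 5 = -1.40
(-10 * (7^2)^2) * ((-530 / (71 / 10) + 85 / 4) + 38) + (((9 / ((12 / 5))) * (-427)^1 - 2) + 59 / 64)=1672650701 / 4544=368100.95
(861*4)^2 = 11861136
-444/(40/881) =-97791/10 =-9779.10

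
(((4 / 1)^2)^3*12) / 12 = 4096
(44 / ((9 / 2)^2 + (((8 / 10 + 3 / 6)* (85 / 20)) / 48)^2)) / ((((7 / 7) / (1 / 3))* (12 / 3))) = 0.18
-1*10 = -10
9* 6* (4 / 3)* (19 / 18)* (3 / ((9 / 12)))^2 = 1216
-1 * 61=-61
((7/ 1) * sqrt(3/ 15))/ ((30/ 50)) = 7 * sqrt(5)/ 3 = 5.22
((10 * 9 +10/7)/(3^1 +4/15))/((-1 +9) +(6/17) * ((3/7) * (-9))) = 4.22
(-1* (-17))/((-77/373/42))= -38046/11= -3458.73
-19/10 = -1.90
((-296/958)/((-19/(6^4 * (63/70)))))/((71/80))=13810176/646171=21.37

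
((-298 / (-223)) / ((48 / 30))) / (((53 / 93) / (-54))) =-1870695 / 23638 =-79.14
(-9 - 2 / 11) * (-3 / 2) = 303 / 22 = 13.77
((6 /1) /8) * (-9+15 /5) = -9 /2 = -4.50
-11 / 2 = -5.50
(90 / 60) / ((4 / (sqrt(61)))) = 3*sqrt(61) / 8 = 2.93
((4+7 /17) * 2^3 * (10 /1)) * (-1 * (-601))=3606000 /17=212117.65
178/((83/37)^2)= 243682/6889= 35.37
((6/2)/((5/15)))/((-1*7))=-9/7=-1.29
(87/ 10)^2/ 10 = 7569/ 1000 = 7.57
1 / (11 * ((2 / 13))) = 13 / 22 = 0.59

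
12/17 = 0.71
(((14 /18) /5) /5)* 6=0.19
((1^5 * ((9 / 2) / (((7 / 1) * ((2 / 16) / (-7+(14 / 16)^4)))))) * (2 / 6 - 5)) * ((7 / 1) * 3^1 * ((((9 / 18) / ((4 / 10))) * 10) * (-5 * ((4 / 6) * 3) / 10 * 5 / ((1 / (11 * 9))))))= -20481528375 / 1024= -20001492.55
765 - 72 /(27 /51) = 629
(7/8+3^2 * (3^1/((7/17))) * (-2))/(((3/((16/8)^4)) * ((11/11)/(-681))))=3311930/7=473132.86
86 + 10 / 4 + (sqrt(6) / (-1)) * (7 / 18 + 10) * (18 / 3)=177 / 2 - 187 * sqrt(6) / 3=-64.18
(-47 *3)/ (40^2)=-141/ 1600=-0.09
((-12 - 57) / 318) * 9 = -207 / 106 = -1.95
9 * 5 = 45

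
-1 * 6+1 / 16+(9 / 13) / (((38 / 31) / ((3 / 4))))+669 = 2622097 / 3952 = 663.49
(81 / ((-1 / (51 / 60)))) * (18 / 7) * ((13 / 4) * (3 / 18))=-53703 / 560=-95.90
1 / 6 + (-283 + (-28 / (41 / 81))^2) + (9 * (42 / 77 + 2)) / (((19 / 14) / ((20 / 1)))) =6565818143 / 2107974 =3114.75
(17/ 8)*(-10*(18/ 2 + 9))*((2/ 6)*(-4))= 510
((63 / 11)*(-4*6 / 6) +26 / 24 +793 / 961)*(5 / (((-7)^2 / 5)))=-66599125 / 6215748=-10.71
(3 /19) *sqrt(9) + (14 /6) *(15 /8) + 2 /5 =5.25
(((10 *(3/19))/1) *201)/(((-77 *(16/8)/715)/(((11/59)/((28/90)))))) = -97007625/109858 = -883.03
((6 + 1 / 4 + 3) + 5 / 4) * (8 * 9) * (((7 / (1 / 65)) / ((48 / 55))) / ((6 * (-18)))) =-175175 / 48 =-3649.48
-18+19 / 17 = -287 / 17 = -16.88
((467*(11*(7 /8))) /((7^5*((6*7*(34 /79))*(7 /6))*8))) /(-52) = -405823 /13312219648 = -0.00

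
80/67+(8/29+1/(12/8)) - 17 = -86639/5829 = -14.86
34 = 34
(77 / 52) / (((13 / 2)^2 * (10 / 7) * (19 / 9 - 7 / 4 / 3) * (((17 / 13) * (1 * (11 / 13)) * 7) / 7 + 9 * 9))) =441 / 2254850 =0.00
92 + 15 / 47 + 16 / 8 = 4433 / 47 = 94.32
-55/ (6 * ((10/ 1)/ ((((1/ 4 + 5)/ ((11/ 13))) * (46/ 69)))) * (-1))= 91/ 24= 3.79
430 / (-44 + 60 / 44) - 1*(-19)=8.91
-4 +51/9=5/3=1.67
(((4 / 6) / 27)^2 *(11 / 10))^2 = 484 / 1076168025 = 0.00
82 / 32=41 / 16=2.56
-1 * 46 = -46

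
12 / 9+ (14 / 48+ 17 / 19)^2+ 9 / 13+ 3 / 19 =9707317 / 2703168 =3.59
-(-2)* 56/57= 112/57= 1.96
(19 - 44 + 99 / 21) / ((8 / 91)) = -923 / 4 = -230.75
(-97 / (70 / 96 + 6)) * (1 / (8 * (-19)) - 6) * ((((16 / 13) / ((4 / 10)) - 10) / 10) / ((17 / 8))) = -38258352 / 1356277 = -28.21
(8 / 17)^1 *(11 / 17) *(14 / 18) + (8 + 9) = 44833 / 2601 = 17.24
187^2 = 34969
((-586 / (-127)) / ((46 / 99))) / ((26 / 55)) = 21.01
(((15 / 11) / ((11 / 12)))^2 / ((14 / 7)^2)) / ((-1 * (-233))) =8100 / 3411353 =0.00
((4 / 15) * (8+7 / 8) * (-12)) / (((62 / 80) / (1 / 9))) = -1136 / 279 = -4.07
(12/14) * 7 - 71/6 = -35/6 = -5.83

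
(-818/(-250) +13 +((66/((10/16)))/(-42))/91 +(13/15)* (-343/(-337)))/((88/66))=1378695613/107334500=12.84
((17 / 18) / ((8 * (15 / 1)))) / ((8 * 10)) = 17 / 172800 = 0.00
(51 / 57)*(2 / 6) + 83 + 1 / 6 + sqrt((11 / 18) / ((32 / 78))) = sqrt(858) / 24 + 9515 / 114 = 84.69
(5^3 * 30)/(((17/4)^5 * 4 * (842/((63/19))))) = 0.00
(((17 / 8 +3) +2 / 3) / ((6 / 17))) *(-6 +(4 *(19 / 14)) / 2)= -54349 / 1008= -53.92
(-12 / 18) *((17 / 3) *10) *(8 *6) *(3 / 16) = -340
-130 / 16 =-65 / 8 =-8.12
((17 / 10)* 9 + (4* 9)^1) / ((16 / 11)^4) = 7510833 / 655360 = 11.46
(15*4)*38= 2280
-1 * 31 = -31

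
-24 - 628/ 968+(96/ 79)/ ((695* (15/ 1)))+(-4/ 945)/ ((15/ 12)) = -24.65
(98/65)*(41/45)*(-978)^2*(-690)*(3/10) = -271976961.16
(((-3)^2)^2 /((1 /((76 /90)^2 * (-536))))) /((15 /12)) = -3095936 /125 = -24767.49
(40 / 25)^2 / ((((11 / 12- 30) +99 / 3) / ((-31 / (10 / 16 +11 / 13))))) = -825344 / 59925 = -13.77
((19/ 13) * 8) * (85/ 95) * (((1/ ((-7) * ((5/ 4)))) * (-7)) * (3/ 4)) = 408/ 65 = 6.28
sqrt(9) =3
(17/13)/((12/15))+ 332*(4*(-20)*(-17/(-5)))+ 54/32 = -18782541/208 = -90300.68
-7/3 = -2.33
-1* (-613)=613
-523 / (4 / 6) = -1569 / 2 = -784.50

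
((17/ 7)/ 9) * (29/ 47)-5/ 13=-8396/ 38493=-0.22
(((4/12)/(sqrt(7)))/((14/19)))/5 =19 * sqrt(7)/1470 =0.03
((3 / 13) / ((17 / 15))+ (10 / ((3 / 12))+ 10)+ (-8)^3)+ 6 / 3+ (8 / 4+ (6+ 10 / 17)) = -99717 / 221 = -451.21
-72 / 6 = -12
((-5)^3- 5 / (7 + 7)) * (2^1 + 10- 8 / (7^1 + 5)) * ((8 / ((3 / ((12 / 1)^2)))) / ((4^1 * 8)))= -119340 / 7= -17048.57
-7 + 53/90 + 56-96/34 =71551/1530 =46.77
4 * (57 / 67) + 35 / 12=5081 / 804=6.32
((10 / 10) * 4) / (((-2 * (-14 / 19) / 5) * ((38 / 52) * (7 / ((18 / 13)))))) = 180 / 49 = 3.67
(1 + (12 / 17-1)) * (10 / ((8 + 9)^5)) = 120 / 24137569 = 0.00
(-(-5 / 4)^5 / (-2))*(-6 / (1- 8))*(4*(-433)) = 2265.28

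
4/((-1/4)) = -16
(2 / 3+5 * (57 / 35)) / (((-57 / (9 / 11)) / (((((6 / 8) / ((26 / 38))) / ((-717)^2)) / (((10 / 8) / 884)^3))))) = -31458292736 / 329873775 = -95.36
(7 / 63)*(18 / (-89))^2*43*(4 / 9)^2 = 2752 / 71289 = 0.04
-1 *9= -9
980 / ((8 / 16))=1960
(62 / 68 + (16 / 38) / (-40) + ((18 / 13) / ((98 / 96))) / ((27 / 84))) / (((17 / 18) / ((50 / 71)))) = 3.82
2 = 2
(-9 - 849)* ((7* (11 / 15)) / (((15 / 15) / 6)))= -132132 / 5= -26426.40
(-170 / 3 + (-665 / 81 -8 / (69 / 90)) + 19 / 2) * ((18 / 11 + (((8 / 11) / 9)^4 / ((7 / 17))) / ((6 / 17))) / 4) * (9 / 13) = -404791376050955 / 21713696448444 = -18.64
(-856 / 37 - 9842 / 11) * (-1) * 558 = 208452060 / 407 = 512167.22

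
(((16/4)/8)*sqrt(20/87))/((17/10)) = 10*sqrt(435)/1479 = 0.14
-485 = -485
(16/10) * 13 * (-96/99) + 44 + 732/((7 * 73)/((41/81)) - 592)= 25.58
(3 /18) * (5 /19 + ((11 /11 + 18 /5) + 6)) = 172 /95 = 1.81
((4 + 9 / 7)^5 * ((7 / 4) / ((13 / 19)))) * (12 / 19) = 208031871 / 31213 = 6664.91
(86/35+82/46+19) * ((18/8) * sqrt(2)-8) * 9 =-1007.73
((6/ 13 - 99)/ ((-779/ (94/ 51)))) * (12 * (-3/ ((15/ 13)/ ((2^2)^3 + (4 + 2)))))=-6743184/ 13243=-509.19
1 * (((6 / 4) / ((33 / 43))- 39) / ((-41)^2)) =-815 / 36982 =-0.02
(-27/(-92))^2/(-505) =-729/4274320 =-0.00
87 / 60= 1.45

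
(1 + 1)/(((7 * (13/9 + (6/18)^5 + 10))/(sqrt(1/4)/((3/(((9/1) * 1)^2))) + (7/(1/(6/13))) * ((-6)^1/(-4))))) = 115911/253162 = 0.46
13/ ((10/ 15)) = 19.50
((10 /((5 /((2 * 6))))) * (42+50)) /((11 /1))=2208 /11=200.73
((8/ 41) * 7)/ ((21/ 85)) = 680/ 123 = 5.53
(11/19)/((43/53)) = 583/817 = 0.71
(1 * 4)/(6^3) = 1/54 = 0.02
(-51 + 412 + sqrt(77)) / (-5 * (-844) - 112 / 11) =11 * sqrt(77) / 46308 + 3971 / 46308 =0.09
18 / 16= 1.12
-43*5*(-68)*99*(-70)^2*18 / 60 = 2127648600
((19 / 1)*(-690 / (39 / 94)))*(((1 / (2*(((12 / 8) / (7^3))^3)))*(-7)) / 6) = 232070365568440 / 1053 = 220389710891.21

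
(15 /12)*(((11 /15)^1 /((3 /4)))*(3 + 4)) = 77 /9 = 8.56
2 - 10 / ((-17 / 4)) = 74 / 17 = 4.35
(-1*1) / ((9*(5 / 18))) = -0.40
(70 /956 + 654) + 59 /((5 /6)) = 1732447 /2390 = 724.87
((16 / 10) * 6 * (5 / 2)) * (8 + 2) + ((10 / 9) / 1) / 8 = 8645 / 36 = 240.14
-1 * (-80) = 80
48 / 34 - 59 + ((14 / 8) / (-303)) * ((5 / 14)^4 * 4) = -1627954481 / 28268688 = -57.59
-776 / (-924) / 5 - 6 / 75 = 508 / 5775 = 0.09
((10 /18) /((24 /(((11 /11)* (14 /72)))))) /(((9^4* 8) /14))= 245 /204073344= 0.00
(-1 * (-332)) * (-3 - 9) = -3984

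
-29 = -29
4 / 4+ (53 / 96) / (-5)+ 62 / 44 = 12137 / 5280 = 2.30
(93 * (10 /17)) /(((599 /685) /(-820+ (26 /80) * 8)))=-520724670 /10183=-51136.67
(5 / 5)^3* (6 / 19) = 0.32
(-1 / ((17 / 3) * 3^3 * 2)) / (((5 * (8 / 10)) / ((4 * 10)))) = -5 / 153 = -0.03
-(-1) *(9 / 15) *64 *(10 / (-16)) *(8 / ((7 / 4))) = -768 / 7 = -109.71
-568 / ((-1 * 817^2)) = 568 / 667489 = 0.00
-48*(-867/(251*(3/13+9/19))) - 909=-4903419/7279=-673.64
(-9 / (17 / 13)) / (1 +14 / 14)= -117 / 34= -3.44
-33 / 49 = -0.67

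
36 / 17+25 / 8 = 713 / 136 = 5.24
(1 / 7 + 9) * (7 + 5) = 768 / 7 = 109.71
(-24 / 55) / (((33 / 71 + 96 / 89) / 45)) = -454968 / 35761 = -12.72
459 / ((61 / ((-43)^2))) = 848691 / 61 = 13912.97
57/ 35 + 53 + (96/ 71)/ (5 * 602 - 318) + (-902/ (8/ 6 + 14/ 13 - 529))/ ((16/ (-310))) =267793720823/ 12489520540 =21.44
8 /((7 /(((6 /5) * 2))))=96 /35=2.74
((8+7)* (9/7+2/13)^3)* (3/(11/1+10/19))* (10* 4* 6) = 153769424400/55010683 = 2795.26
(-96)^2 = 9216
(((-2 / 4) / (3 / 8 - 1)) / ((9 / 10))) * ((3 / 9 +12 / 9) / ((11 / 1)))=40 / 297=0.13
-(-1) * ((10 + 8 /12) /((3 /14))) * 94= 42112 /9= 4679.11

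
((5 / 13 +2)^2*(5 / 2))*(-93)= -446865 / 338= -1322.09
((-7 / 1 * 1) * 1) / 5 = -7 / 5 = -1.40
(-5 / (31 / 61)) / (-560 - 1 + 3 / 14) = 4270 / 243381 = 0.02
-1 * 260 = -260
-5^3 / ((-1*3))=125 / 3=41.67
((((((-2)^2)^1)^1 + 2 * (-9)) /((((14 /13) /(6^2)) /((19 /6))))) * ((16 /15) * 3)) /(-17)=278.96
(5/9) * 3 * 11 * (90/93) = 550/31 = 17.74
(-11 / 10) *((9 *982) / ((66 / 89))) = -131097 / 10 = -13109.70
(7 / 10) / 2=7 / 20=0.35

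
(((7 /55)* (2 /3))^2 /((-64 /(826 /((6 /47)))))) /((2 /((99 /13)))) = -951139 /343200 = -2.77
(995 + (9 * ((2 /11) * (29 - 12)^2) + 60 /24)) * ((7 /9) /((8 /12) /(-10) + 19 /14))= 2641835 /2981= 886.22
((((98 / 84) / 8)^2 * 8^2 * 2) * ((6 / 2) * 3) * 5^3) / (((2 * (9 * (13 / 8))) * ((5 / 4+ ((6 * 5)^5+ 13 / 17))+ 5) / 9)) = 119000 / 3068743743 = 0.00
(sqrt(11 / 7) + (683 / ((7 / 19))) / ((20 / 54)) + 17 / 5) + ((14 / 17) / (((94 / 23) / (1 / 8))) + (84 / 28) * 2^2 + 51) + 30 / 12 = sqrt(77) / 7 + 1135231227 / 223720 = 5075.59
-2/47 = -0.04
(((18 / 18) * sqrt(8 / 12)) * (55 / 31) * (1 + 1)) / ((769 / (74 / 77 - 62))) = -47000 * sqrt(6) / 500619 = -0.23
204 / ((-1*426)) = -34 / 71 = -0.48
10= 10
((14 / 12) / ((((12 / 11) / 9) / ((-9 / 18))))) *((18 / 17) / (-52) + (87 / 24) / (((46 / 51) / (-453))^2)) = -263401196435685 / 59857408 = -4400477.82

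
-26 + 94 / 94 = -25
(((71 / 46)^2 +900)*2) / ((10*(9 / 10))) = 1909441 / 9522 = 200.53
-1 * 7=-7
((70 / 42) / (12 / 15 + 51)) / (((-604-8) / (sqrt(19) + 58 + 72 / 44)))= -4100 / 1307691-25*sqrt(19) / 475524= -0.00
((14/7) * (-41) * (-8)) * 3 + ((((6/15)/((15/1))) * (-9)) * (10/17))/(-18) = 501842/255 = 1968.01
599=599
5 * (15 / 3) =25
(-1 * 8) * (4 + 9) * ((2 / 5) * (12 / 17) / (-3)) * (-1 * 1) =-832 / 85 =-9.79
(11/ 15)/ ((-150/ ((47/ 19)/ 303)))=-517/ 12953250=-0.00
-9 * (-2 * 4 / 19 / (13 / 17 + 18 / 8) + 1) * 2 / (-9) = 6702 / 3895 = 1.72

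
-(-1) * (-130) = -130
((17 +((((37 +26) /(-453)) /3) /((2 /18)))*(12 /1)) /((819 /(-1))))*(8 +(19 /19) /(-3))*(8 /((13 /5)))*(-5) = 8330600 /4823091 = 1.73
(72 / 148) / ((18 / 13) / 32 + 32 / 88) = 41184 / 34447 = 1.20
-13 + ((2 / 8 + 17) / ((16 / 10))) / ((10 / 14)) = 67 / 32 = 2.09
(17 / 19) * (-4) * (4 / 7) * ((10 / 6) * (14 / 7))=-2720 / 399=-6.82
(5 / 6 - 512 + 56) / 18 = -2731 / 108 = -25.29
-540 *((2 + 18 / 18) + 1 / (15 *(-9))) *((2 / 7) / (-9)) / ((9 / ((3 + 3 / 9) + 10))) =76.00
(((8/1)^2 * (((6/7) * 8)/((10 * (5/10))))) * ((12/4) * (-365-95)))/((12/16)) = -1130496/7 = -161499.43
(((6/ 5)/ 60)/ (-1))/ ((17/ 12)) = -6/ 425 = -0.01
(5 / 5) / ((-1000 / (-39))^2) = 0.00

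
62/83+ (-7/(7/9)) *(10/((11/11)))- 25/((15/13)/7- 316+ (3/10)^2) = -21266383148/238482323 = -89.17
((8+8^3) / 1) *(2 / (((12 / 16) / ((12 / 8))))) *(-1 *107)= -222560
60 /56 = 15 /14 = 1.07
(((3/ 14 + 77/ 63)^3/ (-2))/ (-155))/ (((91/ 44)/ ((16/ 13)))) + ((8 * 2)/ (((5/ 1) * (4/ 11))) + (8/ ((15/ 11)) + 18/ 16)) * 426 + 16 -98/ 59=72947889557057869/ 10820568884580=6741.59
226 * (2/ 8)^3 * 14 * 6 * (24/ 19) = 7119/ 19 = 374.68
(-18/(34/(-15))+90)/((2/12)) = 9990/17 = 587.65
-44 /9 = -4.89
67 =67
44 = 44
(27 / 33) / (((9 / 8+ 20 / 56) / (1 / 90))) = 28 / 4565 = 0.01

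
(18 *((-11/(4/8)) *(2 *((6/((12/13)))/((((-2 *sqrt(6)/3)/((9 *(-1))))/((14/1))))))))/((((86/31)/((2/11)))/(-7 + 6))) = 457002 *sqrt(6)/43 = 26033.06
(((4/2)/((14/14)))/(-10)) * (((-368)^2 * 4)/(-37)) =541696/185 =2928.09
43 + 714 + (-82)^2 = 7481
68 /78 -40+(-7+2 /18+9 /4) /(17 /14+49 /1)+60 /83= -525634675 /13653666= -38.50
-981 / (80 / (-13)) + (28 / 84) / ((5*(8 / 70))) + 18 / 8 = 162.25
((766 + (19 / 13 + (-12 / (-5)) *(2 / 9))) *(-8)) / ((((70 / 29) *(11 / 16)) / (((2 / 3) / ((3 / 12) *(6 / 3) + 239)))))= -1111810816 / 107882775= -10.31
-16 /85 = -0.19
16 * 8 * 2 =256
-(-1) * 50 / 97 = 50 / 97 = 0.52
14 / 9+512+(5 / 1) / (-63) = 10783 / 21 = 513.48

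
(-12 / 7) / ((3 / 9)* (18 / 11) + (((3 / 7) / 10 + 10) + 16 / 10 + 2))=-264 / 2185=-0.12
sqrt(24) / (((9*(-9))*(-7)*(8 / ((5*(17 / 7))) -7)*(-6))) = 85*sqrt(6) / 916839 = 0.00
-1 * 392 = -392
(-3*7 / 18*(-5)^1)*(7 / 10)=49 / 12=4.08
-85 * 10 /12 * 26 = -1841.67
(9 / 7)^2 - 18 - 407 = -20744 / 49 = -423.35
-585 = -585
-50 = -50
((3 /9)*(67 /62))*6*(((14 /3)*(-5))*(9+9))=-28140 /31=-907.74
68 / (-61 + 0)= -68 / 61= -1.11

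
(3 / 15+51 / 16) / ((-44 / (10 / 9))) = -271 / 3168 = -0.09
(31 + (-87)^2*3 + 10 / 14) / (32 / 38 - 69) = -3024249 / 9065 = -333.62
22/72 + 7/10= 181/180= 1.01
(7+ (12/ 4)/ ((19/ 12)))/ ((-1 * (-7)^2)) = -169/ 931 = -0.18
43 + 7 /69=43.10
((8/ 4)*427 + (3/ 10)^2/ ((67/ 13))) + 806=1660.02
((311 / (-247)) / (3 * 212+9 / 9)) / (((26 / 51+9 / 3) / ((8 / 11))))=-126888 / 309800491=-0.00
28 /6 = 14 /3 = 4.67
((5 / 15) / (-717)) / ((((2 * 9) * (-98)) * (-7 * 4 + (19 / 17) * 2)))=-17 / 1661931432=-0.00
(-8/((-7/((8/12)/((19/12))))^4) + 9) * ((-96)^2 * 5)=129764677063680/312900721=414715.17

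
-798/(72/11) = -1463/12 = -121.92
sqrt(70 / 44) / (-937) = -sqrt(770) / 20614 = -0.00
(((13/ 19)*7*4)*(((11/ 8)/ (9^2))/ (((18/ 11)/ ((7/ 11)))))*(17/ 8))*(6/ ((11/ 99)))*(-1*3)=-119119/ 2736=-43.54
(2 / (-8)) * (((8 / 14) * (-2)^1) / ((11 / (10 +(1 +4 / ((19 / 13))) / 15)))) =5842 / 21945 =0.27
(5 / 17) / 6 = 5 / 102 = 0.05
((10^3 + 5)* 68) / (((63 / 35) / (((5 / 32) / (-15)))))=-28475 / 72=-395.49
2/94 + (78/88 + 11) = 24625/2068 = 11.91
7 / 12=0.58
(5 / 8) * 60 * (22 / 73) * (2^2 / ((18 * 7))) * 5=2750 / 1533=1.79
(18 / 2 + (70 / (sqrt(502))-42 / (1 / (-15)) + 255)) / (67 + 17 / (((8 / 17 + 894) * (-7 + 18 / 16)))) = 12506935 * sqrt(502) / 6009113441 + 319462854 / 23940691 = 13.39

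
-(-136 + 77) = 59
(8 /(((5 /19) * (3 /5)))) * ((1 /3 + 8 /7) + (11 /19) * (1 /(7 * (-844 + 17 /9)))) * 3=3246352 /14469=224.37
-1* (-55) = 55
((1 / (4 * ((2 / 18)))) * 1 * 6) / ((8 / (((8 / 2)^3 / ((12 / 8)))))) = 72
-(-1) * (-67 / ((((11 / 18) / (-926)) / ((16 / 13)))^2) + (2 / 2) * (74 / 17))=-81008513849590 / 347633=-233028837.45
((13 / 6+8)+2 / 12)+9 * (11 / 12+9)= 1195 / 12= 99.58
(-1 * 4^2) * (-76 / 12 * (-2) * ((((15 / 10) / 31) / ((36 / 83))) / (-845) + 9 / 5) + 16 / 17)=-1522304252 / 4007835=-379.83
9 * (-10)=-90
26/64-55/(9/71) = -124843/288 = -433.48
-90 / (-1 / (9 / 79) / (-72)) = -58320 / 79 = -738.23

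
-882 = -882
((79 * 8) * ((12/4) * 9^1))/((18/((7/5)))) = 6636/5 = 1327.20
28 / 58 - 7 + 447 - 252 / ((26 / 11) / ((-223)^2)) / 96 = -330477579 / 6032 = -54787.40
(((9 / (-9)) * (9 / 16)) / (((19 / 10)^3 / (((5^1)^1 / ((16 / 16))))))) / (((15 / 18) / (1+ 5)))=-20250 / 6859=-2.95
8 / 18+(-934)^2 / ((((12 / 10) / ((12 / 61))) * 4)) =19628254 / 549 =35752.74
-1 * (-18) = 18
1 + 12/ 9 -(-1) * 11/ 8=89/ 24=3.71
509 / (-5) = -509 / 5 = -101.80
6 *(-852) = -5112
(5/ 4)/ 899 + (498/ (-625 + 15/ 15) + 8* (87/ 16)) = 3992589/ 93496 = 42.70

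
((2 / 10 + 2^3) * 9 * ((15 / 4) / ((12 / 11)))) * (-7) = -28413 / 16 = -1775.81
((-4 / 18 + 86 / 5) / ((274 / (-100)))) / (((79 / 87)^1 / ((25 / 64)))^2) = -501971875 / 437768704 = -1.15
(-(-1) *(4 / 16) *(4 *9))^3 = 729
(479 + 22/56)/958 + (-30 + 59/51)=-38773531/1368024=-28.34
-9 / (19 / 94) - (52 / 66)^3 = -30736646 / 682803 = -45.02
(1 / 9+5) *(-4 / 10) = -2.04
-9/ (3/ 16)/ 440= -6/ 55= -0.11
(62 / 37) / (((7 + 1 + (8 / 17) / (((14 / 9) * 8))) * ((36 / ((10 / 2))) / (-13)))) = -239785 / 637029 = -0.38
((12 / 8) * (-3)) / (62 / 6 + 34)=-27 / 266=-0.10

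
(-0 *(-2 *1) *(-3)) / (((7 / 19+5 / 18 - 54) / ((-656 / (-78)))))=0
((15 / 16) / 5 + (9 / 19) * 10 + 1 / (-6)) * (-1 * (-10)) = 21695 / 456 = 47.58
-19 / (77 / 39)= -741 / 77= -9.62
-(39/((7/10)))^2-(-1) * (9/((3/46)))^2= 781056/49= 15939.92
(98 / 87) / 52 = 0.02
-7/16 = -0.44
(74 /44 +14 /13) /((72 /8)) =263 /858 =0.31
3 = 3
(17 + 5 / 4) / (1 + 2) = 73 / 12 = 6.08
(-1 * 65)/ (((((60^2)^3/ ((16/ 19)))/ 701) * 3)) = -9113/ 33242400000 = -0.00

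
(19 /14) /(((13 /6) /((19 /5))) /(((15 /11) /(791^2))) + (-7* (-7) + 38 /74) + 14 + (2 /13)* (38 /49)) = 10939383 /2109287513531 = 0.00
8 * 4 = 32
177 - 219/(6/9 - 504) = 267927/1510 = 177.44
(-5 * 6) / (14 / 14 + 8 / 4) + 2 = -8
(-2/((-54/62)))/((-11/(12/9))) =-248/891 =-0.28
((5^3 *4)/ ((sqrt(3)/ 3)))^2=750000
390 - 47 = 343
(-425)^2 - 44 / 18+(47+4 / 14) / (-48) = 182066543 / 1008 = 180621.57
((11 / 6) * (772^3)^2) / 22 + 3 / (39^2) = 8943973737290834945 / 507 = 17640973840810325.34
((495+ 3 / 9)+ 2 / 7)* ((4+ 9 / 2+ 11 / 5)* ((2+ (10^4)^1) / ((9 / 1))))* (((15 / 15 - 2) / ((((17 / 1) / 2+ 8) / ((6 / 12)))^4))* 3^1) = -1856464552 / 124521705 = -14.91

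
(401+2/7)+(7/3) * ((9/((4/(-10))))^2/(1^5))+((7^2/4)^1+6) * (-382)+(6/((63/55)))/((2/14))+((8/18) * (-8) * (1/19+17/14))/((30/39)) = -128274197/23940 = -5358.15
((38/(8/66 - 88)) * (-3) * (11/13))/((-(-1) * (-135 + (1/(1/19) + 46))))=-20691/1319500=-0.02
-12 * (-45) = 540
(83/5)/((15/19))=1577/75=21.03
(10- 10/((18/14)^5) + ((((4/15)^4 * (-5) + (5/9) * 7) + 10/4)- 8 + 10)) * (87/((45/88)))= 292294120052/110716875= 2640.01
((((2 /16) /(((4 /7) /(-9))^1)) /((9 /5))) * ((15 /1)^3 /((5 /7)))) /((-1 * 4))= 165375 /128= 1291.99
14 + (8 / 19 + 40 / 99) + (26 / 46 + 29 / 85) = 57850262 / 3677355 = 15.73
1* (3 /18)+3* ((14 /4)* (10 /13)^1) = 643 /78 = 8.24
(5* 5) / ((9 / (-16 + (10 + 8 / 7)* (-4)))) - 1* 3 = -171.25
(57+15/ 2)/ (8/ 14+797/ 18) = 8127/ 5651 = 1.44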